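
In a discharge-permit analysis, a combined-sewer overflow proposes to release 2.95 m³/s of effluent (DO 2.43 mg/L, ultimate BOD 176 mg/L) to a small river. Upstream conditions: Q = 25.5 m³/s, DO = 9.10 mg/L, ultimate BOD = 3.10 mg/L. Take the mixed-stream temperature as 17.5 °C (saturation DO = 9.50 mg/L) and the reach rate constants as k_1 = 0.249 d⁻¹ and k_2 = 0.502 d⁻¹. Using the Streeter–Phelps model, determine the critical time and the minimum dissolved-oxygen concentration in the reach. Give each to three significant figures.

t_c ≈ 2.56 d; minimum DO ≈ 3.98 mg/L

Mixed DO = (25.5×9.10 + 2.95×2.43)/(25.5+2.95) = 239.2/28.45 = 8.408 mg/L.
Mixed L₀ = (25.5×3.10 + 2.95×176)/(28.45) = 598.2/28.45 = 21.03 mg/L.
Initial deficit D₀ = C_s − DO₀ = 9.50 − 8.408 = 1.092 mg/L.
t_c = (1/0.2530) ln[(0.502/0.249)(1 − 1.092×0.2530/(0.249×21.03))] = 3.953 × ln(1.910) = 2.557 d.
D_c = (0.249/0.502) × 21.03 × e^(−0.249×2.557) = 0.4960 × 21.03 × 0.5290 = 5.518 mg/L.
Minimum DO = 9.50 − 5.518 = 3.982 mg/L.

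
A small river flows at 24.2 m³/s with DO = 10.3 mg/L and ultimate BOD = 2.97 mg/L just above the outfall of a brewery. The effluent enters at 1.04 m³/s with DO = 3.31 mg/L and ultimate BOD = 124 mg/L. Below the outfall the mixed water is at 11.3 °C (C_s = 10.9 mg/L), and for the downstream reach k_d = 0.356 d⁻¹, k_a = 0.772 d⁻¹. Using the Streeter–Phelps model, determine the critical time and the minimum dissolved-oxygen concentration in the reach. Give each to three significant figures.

t_c ≈ 1.52 d; minimum DO ≈ 8.77 mg/L

Mixed DO = (24.2×10.3 + 1.04×3.31)/(24.2+1.04) = 252.7/25.24 = 10.01 mg/L.
Mixed L₀ = (24.2×2.97 + 1.04×124)/(25.24) = 200.8/25.24 = 7.957 mg/L.
Initial deficit D₀ = C_s − DO₀ = 10.9 − 10.01 = 0.8880 mg/L.
t_c = (1/0.4160) ln[(0.772/0.356)(1 − 0.8880×0.4160/(0.356×7.957))] = 2.404 × ln(1.886) = 1.525 d.
D_c = (0.356/0.772) × 7.957 × e^(−0.356×1.525) = 0.4611 × 7.957 × 0.5811 = 2.132 mg/L.
Minimum DO = 10.9 − 2.132 = 8.768 mg/L.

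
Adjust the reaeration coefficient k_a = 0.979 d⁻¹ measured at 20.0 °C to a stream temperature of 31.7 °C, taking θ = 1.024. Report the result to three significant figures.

k_a(T₂) = k_a(T₁) · θ^(T₂−T₁) = 0.979 × 1.024^(31.7−20.0)
= 0.979 × 1.024^11.7 = 0.979 × 1.320 = 1.292 d⁻¹.

k_a ≈ 1.29 d⁻¹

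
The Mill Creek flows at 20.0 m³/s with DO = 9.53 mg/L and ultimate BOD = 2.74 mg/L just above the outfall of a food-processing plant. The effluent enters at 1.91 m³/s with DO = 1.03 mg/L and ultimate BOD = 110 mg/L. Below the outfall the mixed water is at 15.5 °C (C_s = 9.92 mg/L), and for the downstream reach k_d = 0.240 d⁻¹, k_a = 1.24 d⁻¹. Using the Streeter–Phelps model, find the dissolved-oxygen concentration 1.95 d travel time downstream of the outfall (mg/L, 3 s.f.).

DO ≈ 8.26 mg/L

Mixed DO = (20.0×9.53 + 1.91×1.03)/(20.0+1.91) = 192.6/21.91 = 8.789 mg/L.
Mixed L₀ = (20.0×2.74 + 1.91×110)/(21.91) = 264.9/21.91 = 12.09 mg/L.
Initial deficit D₀ = C_s − DO₀ = 9.92 − 8.789 = 1.131 mg/L.
D(1.95) = [0.240×12.09/(1.24−0.240)](e^(−0.240×1.95) − e^(−1.24×1.95)) + 1.131 e^(−1.24×1.95)
= 2.902 × (0.6263 − 0.08910) + 1.131 × 0.08910 = 1.659 mg/L.
DO = 9.92 − 1.659 = 8.261 mg/L.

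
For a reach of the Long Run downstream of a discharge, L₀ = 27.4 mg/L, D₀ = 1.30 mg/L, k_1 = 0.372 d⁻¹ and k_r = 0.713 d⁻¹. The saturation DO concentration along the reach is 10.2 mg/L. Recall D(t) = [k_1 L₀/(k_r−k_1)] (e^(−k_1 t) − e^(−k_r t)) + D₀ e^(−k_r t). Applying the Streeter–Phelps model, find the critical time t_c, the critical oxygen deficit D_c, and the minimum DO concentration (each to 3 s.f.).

t_c ≈ 1.78 d; D_c ≈ 7.38 mg/L; min DO ≈ 2.82 mg/L

With k_r/k_1 = 1.917 and 1 − D₀(k_r−k_1)/(k_1 L₀) = 0.9565,
t_c = ln(1.917 × 0.9565) / (0.713 − 0.372) = ln(1.833) / 0.3410 = 0.6061/0.3410 = 1.777 d.
L(t_c) = L₀ e^(−k_1 t_c) = 27.4 × 0.5162 = 14.14 mg/L, and at the critical point k_r D_c = k_1 L, so D_c = (0.372/0.713) × 14.14 = 7.380 mg/L.
Minimum DO = C_s − D_c = 10.2 − 7.380 = 2.820 mg/L.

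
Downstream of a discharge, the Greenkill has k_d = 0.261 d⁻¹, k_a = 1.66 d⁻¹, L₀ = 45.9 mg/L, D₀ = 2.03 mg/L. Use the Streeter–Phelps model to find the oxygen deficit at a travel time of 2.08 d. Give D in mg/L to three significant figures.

D ≈ 4.77 mg/L

k_d L₀/(k_a−k_d) = 0.261×45.9/(1.66−0.261) = 11.98/1.399 = 8.563 mg/L.
e^(−k_d t) = e^(−0.261×2.080) = 0.5811; e^(−k_a t) = e^(−1.66×2.080) = 0.03166.
D = 8.563 × (0.5811 − 0.03166) + 2.03 × 0.03166 = 4.705 + 0.06426 = 4.769 mg/L.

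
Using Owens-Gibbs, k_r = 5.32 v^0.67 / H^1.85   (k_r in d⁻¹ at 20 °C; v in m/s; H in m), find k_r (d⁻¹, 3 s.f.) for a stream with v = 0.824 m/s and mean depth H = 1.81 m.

k_r ≈ 1.56 d⁻¹

k_r = 5.32 × 0.824^0.67 / 1.81^1.85 = 5.32 × 0.8784 / 2.997 = 1.559 d⁻¹.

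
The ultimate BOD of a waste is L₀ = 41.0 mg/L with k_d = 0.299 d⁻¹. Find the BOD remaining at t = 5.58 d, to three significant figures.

L_t = L₀ e^(−k_d t) = 41.0 × e^(−0.299×5.58) = 41.0 × 0.1885 = 7.730 mg/L.

L ≈ 7.73 mg/L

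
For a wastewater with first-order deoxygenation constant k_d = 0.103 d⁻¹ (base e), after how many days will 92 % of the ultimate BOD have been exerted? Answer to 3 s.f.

y/L₀ = 1 − e^(−k_d t) = 0.92 ⇒ e^(−k_d t) = 0.0800
t = −ln(0.0800) / 0.103 = 2.526 / 0.103 = 24.52 d.

t ≈ 24.5 d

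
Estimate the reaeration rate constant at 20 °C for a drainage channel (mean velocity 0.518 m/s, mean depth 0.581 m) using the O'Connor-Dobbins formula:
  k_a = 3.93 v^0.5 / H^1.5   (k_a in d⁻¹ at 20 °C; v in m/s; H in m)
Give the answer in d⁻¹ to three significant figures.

k_a ≈ 6.39 d⁻¹

k_a = 3.93 × 0.518^0.5 / 0.581^1.5 = 3.93 × 0.7197 / 0.4429 = 6.387 d⁻¹.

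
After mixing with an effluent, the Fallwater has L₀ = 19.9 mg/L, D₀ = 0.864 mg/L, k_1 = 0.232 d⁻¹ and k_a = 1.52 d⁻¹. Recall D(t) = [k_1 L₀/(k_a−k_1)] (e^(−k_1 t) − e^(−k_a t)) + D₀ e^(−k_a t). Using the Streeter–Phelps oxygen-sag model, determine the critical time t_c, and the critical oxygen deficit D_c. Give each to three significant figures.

At the critical point dD/dt = 0, so k_1 L₀ e^(−k_1 t) = k_a D. Substituting D(t) from the Streeter–Phelps equation and solving for t gives
t_c = ln[(k_a/k_1)(1 − D₀(k_a−k_1)/(k_1 L₀))] / (k_a−k_1).
Here k_a−k_1 = 1.288 d⁻¹ and 1 − D₀(k_a−k_1)/(k_1 L₀) = 1 − 0.864×1.288/(0.232×19.9) = 0.7590, so
t_c = ln(6.552 × 0.7590) / 1.288 = 1.604 / 1.288 = 1.245 d.
D_c = (k_1/k_a) L₀ e^(−k_1 t_c) = (0.232/1.52) × 19.9 × e^(−0.232×1.245) = 0.1526 × 19.9 × 0.7491 = 2.275 mg/L.

t_c ≈ 1.25 d; D_c ≈ 2.28 mg/L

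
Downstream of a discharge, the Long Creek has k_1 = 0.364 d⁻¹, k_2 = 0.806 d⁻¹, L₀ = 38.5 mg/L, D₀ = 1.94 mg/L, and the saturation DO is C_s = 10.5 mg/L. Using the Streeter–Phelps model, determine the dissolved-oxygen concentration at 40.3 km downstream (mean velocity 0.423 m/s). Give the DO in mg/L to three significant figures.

Travel time t = x/v = 40.3 km / (0.423 m/s) = 40300 m / 0.423 m/s = 95270 s = 1.103 d.
k_1 L₀/(k_2−k_1) = 0.364×38.5/(0.806−0.364) = 14.01/0.4420 = 31.71 mg/L.
e^(−k_1 t) = e^(−0.364×1.103) = 0.6694; e^(−k_2 t) = e^(−0.806×1.103) = 0.4112.
D = 31.71 × (0.6694 − 0.4112) + 1.94 × 0.4112 = 8.188 + 0.7977 = 8.985 mg/L.
DO = C_s − D = 10.5 − 8.985 = 1.515 mg/L.

DO ≈ 1.51 mg/L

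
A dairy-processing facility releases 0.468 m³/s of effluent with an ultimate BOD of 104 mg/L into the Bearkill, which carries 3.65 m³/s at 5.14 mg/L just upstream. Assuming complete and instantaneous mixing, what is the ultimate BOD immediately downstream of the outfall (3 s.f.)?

16.4 mg/L

Flow-weighted mixing: C = (Q_r C_r + Q_w C_w)/(Q_r + Q_w)
= (3.65×5.14 + 0.468×104)/(3.65 + 0.468) = 67.43/4.118 = 16.38 mg/L.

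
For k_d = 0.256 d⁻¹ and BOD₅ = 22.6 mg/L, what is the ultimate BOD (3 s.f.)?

BOD₅ = L₀(1 − e^(−5k_d)) ⇒ L₀ = BOD₅ / (1 − e^(−5×0.256))
= 22.6 / (1 − 0.2780) = 22.6 / 0.7220 = 31.30 mg/L.

L₀ ≈ 31.3 mg/L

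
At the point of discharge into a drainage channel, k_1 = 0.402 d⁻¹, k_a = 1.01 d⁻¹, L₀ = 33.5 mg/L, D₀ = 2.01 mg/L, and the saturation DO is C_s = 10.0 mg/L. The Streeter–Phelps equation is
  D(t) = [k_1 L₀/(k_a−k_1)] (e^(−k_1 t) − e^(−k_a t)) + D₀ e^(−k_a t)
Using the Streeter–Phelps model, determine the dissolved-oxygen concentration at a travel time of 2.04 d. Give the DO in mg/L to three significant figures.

DO ≈ 2.81 mg/L

k_1 L₀/(k_a−k_1) = 0.402×33.5/(1.01−0.402) = 13.47/0.6080 = 22.15 mg/L.
e^(−k_1 t) = e^(−0.402×2.040) = 0.4404; e^(−k_a t) = e^(−1.01×2.040) = 0.1274.
D = 22.15 × (0.4404 − 0.1274) + 2.01 × 0.1274 = 6.933 + 0.2561 = 7.189 mg/L.
DO = C_s − D = 10.0 − 7.189 = 2.811 mg/L.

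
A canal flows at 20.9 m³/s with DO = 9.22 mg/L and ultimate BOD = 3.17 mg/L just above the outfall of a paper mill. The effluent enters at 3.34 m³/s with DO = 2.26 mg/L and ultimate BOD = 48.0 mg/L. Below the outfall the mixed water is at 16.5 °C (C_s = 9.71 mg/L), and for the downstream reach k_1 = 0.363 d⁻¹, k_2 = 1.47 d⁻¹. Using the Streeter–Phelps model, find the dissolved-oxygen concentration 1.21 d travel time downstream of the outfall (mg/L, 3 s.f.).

Mixed DO = (20.9×9.22 + 3.34×2.26)/(20.9+3.34) = 200.2/24.24 = 8.261 mg/L.
Mixed L₀ = (20.9×3.17 + 3.34×48.0)/(24.24) = 226.6/24.24 = 9.347 mg/L.
Initial deficit D₀ = C_s − DO₀ = 9.71 − 8.261 = 1.449 mg/L.
D(1.21) = [0.363×9.347/(1.47−0.363)](e^(−0.363×1.21) − e^(−1.47×1.21)) + 1.449 e^(−1.47×1.21)
= 3.065 × (0.6445 − 0.1689) + 1.449 × 0.1689 = 1.703 mg/L.
DO = 9.71 − 1.703 = 8.007 mg/L.

DO ≈ 8.01 mg/L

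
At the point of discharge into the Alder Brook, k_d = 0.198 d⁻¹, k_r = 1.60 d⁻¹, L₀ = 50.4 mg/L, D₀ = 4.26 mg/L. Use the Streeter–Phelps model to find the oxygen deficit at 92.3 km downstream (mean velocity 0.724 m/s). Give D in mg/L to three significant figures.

Travel time t = x/v = 92.3 km / (0.724 m/s) = 92300 m / 0.724 m/s = 127500 s = 1.476 d.
k_d L₀/(k_r−k_d) = 0.198×50.4/(1.60−0.198) = 9.979/1.402 = 7.118 mg/L.
e^(−k_d t) = e^(−0.198×1.476) = 0.7467; e^(−k_r t) = e^(−1.60×1.476) = 0.09434.
D = 7.118 × (0.7467 − 0.09434) + 4.26 × 0.09434 = 4.643 + 0.4019 = 5.045 mg/L.

D ≈ 5.04 mg/L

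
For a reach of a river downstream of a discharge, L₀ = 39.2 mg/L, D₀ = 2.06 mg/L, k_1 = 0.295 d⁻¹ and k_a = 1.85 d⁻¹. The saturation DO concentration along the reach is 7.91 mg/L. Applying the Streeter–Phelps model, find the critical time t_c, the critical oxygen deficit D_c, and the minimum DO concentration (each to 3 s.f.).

t_c ≈ 0.972 d; D_c ≈ 4.69 mg/L; min DO ≈ 3.22 mg/L

t_c = [1/(k_a−k_1)] ln[(k_a/k_1)(1 − D₀(k_a−k_1)/(k_1 L₀))]
= [1/(1.85−0.295)] ln[(1.85/0.295)(1 − 2.06×1.555/(0.295×39.2))]
= (1/1.555) ln[6.271 × 0.7230] = 0.6431 × ln(4.534) = 0.6431 × 1.512 = 0.9721 d.
D_c = (k_1/k_a) L₀ e^(−k_1 t_c) = (0.295/1.85) × 39.2 × e^(−0.295×0.9721) = 0.1595 × 39.2 × 0.7507 = 4.692 mg/L.
Minimum DO = C_s − D_c = 7.91 − 4.692 = 3.218 mg/L.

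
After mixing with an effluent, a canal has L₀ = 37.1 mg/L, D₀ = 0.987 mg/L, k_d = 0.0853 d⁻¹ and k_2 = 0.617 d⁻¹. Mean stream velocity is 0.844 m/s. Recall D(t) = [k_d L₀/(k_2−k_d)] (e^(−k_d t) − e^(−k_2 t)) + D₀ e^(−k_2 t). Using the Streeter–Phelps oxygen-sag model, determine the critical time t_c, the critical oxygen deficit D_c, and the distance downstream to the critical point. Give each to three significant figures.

t_c ≈ 3.38 d; D_c ≈ 3.84 mg/L; x_c ≈ 247 km

t_c = [1/(k_2−k_d)] ln[(k_2/k_d)(1 − D₀(k_2−k_d)/(k_d L₀))]
= [1/(0.617−0.0853)] ln[(0.617/0.0853)(1 − 0.987×0.5317/(0.0853×37.1))]
= (1/0.5317) ln[7.233 × 0.8342] = 1.881 × ln(6.034) = 1.881 × 1.797 = 3.380 d.
L(t_c) = L₀ e^(−k_d t_c) = 37.1 × 0.7495 = 27.81 mg/L, and at the critical point k_2 D_c = k_d L, so D_c = (0.0853/0.617) × 27.81 = 3.844 mg/L.
x_c = v t_c = 0.844 m/s × 3.380 d × 86400 s/d = 246500 m ≈ 247 km.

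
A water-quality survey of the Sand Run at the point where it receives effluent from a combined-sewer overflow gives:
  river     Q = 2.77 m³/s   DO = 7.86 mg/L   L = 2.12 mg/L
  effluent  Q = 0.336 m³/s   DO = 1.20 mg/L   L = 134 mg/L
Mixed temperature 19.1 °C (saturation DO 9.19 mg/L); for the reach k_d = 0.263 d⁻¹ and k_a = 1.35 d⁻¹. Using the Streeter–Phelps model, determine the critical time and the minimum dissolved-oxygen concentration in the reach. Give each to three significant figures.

t_c ≈ 0.835 d; minimum DO ≈ 6.63 mg/L

Mixed DO = (2.77×7.86 + 0.336×1.20)/(2.77+0.336) = 22.18/3.106 = 7.140 mg/L.
Mixed L₀ = (2.77×2.12 + 0.336×134)/(3.106) = 50.90/3.106 = 16.39 mg/L.
Initial deficit D₀ = C_s − DO₀ = 9.19 − 7.140 = 2.050 mg/L.
t_c = (1/1.087) ln[(1.35/0.263)(1 − 2.050×1.087/(0.263×16.39))] = 0.9200 × ln(2.478) = 0.8350 d.
D_c = (0.263/1.35) × 16.39 × e^(−0.263×0.8350) = 0.1948 × 16.39 × 0.8028 = 2.563 mg/L.
Minimum DO = 9.19 − 2.563 = 6.627 mg/L.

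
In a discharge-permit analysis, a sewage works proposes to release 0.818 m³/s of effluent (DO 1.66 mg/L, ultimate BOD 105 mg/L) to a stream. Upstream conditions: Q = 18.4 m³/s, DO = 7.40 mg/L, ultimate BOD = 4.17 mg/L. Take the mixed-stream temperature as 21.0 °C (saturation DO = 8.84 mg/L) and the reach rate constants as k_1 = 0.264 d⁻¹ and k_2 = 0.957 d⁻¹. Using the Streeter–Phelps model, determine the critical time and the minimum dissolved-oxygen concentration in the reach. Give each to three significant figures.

Mixed DO = (18.4×7.40 + 0.818×1.66)/(18.4+0.818) = 137.5/19.22 = 7.156 mg/L.
Mixed L₀ = (18.4×4.17 + 0.818×105)/(19.22) = 162.6/19.22 = 8.462 mg/L.
Initial deficit D₀ = C_s − DO₀ = 8.84 − 7.156 = 1.684 mg/L.
t_c = (1/0.6930) ln[(0.957/0.264)(1 − 1.684×0.6930/(0.264×8.462))] = 1.443 × ln(1.731) = 0.7917 d.
D_c = (0.264/0.957) × 8.462 × e^(−0.264×0.7917) = 0.2759 × 8.462 × 0.8114 = 1.894 mg/L.
Minimum DO = 8.84 − 1.894 = 6.946 mg/L.

t_c ≈ 0.792 d; minimum DO ≈ 6.95 mg/L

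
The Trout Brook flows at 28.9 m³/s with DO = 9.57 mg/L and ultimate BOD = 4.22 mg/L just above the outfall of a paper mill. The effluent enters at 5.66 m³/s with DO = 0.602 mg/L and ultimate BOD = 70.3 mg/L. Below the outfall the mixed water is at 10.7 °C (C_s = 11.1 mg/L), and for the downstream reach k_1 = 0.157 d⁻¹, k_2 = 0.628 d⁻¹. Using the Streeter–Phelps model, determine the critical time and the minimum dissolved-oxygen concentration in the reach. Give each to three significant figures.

Mixed DO = (28.9×9.57 + 5.66×0.602)/(28.9+5.66) = 280.0/34.56 = 8.101 mg/L.
Mixed L₀ = (28.9×4.22 + 5.66×70.3)/(34.56) = 519.9/34.56 = 15.04 mg/L.
Initial deficit D₀ = C_s − DO₀ = 11.1 − 8.101 = 2.999 mg/L.
t_c = (1/0.4710) ln[(0.628/0.157)(1 − 2.999×0.4710/(0.157×15.04))] = 2.123 × ln(1.608) = 1.008 d.
D_c = (0.157/0.628) × 15.04 × e^(−0.157×1.008) = 0.2500 × 15.04 × 0.8536 = 3.210 mg/L.
Minimum DO = 11.1 − 3.210 = 7.890 mg/L.

t_c ≈ 1.01 d; minimum DO ≈ 7.89 mg/L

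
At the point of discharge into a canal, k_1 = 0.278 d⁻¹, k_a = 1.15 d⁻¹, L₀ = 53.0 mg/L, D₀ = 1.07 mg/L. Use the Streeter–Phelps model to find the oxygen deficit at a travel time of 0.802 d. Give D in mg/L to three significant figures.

k_1 L₀/(k_a−k_1) = 0.278×53.0/(1.15−0.278) = 14.73/0.8720 = 16.90 mg/L.
e^(−k_1 t) = e^(−0.278×0.8020) = 0.8002; e^(−k_a t) = e^(−1.15×0.8020) = 0.3976.
D = 16.90 × (0.8002 − 0.3976) + 1.07 × 0.3976 = 6.802 + 0.4254 = 7.227 mg/L.

D ≈ 7.23 mg/L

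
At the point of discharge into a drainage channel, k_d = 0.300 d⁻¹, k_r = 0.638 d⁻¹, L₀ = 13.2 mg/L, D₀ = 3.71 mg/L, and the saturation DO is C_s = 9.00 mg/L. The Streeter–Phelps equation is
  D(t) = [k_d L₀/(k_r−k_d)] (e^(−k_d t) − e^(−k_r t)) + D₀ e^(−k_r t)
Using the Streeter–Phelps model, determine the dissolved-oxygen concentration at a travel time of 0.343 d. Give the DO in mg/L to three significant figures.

DO ≈ 4.86 mg/L

k_d L₀/(k_r−k_d) = 0.300×13.2/(0.638−0.300) = 3.960/0.3380 = 11.72 mg/L.
e^(−k_d t) = e^(−0.300×0.3430) = 0.9022; e^(−k_r t) = e^(−0.638×0.3430) = 0.8035.
D = 11.72 × (0.9022 − 0.8035) + 3.71 × 0.8035 = 1.157 + 2.981 = 4.138 mg/L.
DO = C_s − D = 9.00 − 4.138 = 4.862 mg/L.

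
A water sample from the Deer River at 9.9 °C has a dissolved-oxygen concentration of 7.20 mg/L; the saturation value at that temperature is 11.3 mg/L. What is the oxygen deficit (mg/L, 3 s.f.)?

D ≈ 4.10 mg/L

D = C_s − C = 11.3 − 7.20 = 4.10 mg/L.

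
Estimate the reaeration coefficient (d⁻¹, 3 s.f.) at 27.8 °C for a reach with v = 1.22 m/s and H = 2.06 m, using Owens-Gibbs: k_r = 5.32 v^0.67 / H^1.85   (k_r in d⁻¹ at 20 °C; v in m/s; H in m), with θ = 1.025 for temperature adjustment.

k_r ≈ 1.94 d⁻¹

k_r(20) = 5.32 × 1.22^0.67 / 2.06^1.85 = 5.32 × 1.143 / 3.808 = 1.596 d⁻¹.
k_r(27.8) = 1.596 × 1.025^(27.8−20) = 1.596 × 1.212 = 1.935 d⁻¹.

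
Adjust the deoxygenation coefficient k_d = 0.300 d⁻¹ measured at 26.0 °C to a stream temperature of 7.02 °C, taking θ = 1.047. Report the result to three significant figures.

k_d ≈ 0.125 d⁻¹

k_d(T₂) = k_d(T₁) · θ^(T₂−T₁) = 0.300 × 1.047^(7.02−26.0)
= 0.300 × 1.047^-19.0 = 0.300 × 0.4182 = 0.1255 d⁻¹.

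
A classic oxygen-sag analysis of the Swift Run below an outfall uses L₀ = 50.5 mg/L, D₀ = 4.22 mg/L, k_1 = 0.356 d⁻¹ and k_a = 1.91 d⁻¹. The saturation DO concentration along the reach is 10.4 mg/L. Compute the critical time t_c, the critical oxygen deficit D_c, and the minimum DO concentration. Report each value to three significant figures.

t_c = [1/(k_a−k_1)] ln[(k_a/k_1)(1 − D₀(k_a−k_1)/(k_1 L₀))]
= [1/(1.91−0.356)] ln[(1.91/0.356)(1 − 4.22×1.554/(0.356×50.5))]
= (1/1.554) ln[5.365 × 0.6352] = 0.6435 × ln(3.408) = 0.6435 × 1.226 = 0.7890 d.
D_c = (k_1/k_a) L₀ e^(−k_1 t_c) = (0.356/1.91) × 50.5 × e^(−0.356×0.7890) = 0.1864 × 50.5 × 0.7551 = 7.107 mg/L.
Minimum DO = C_s − D_c = 10.4 − 7.107 = 3.293 mg/L.

t_c ≈ 0.789 d; D_c ≈ 7.11 mg/L; min DO ≈ 3.29 mg/L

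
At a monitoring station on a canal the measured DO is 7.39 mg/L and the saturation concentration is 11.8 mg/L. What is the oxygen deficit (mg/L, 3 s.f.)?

D = C_s − C = 11.8 − 7.39 = 4.41 mg/L.

D ≈ 4.41 mg/L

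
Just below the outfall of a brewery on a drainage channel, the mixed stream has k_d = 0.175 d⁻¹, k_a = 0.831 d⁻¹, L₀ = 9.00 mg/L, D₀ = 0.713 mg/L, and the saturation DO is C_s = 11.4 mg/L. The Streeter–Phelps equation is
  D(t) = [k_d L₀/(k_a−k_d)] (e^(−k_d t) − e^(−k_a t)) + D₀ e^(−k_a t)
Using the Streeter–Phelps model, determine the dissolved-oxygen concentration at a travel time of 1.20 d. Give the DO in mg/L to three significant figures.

DO ≈ 10.1 mg/L

k_d L₀/(k_a−k_d) = 0.175×9.00/(0.831−0.175) = 1.575/0.6560 = 2.401 mg/L.
e^(−k_d t) = e^(−0.175×1.200) = 0.8106; e^(−k_a t) = e^(−0.831×1.200) = 0.3689.
D = 2.401 × (0.8106 − 0.3689) + 0.713 × 0.3689 = 1.060 + 0.2630 = 1.323 mg/L.
DO = C_s − D = 11.4 − 1.323 = 10.08 mg/L.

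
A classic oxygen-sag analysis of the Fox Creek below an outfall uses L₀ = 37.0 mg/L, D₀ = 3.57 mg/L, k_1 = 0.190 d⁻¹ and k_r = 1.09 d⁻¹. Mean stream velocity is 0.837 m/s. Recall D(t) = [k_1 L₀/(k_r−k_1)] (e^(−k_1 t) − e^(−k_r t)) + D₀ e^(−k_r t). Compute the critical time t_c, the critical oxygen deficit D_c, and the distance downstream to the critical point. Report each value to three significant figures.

At the critical point dD/dt = 0, so k_1 L₀ e^(−k_1 t) = k_r D. Substituting D(t) from the Streeter–Phelps equation and solving for t gives
t_c = ln[(k_r/k_1)(1 − D₀(k_r−k_1)/(k_1 L₀))] / (k_r−k_1).
Here k_r−k_1 = 0.9000 d⁻¹ and 1 − D₀(k_r−k_1)/(k_1 L₀) = 1 − 3.57×0.9000/(0.190×37.0) = 0.5430, so
t_c = ln(5.737 × 0.5430) / 0.9000 = 1.136 / 0.9000 = 1.262 d.
D_c = (k_1/k_r) L₀ e^(−k_1 t_c) = (0.190/1.09) × 37.0 × e^(−0.190×1.262) = 0.1743 × 37.0 × 0.7867 = 5.074 mg/L.
x_c = v t_c = 0.837 m/s × 1.262 d × 86400 s/d = 91290 m ≈ 91.3 km.

t_c ≈ 1.26 d; D_c ≈ 5.07 mg/L; x_c ≈ 91.3 km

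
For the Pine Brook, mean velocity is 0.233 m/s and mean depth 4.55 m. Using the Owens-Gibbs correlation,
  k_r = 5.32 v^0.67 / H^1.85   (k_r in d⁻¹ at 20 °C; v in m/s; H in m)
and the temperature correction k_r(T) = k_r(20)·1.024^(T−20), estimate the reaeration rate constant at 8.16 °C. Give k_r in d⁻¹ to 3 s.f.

k_r(20) = 5.32 × 0.233^0.67 / 4.55^1.85 = 5.32 × 0.3768 / 16.49 = 0.1215 d⁻¹.
k_r(8.16) = 0.1215 × 1.024^(8.16−20) = 0.1215 × 0.7552 = 0.09178 d⁻¹.

k_r ≈ 0.0918 d⁻¹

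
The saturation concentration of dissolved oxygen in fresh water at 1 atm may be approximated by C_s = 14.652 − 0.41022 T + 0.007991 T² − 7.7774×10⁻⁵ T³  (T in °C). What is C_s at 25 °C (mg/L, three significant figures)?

C_s = 14.652 − 0.41022×25 + 0.007991×25² − 7.7774×10⁻⁵×25³ = 8.176 mg/L.

C_s ≈ 8.18 mg/L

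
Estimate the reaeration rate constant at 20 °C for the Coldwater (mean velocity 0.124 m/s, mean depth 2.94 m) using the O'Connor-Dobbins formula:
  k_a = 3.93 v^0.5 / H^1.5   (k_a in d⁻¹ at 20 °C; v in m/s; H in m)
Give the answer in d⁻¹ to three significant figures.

k_a ≈ 0.275 d⁻¹

k_a = 3.93 × 0.124^0.5 / 2.94^1.5 = 3.93 × 0.3521 / 5.041 = 0.2745 d⁻¹.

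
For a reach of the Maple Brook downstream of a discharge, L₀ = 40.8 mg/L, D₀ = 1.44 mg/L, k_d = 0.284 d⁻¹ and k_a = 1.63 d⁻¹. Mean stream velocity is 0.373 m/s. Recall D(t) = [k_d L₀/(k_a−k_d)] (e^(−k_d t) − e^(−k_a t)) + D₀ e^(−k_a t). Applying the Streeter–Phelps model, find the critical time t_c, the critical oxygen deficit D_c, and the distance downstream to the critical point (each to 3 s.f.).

t_c ≈ 1.16 d; D_c ≈ 5.11 mg/L; x_c ≈ 37.5 km

At the critical point dD/dt = 0, so k_d L₀ e^(−k_d t) = k_a D. Substituting D(t) from the Streeter–Phelps equation and solving for t gives
t_c = ln[(k_a/k_d)(1 − D₀(k_a−k_d)/(k_d L₀))] / (k_a−k_d).
Here k_a−k_d = 1.346 d⁻¹ and 1 − D₀(k_a−k_d)/(k_d L₀) = 1 − 1.44×1.346/(0.284×40.8) = 0.8327, so
t_c = ln(5.739 × 0.8327) / 1.346 = 1.564 / 1.346 = 1.162 d.
D_c = (k_d/k_a) L₀ e^(−k_d t_c) = (0.284/1.63) × 40.8 × e^(−0.284×1.162) = 0.1742 × 40.8 × 0.7189 = 5.110 mg/L.
x_c = v t_c = 0.373 m/s × 1.162 d × 86400 s/d = 37450 m ≈ 37.5 km.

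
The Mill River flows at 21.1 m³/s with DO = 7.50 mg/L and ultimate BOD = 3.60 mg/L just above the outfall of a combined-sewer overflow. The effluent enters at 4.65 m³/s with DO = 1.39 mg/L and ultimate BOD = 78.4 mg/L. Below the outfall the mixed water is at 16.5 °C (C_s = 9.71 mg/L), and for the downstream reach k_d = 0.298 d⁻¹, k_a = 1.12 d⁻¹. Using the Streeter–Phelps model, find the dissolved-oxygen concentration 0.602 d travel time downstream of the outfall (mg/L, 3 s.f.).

DO ≈ 6.00 mg/L

Mixed DO = (21.1×7.50 + 4.65×1.39)/(21.1+4.65) = 164.7/25.75 = 6.397 mg/L.
Mixed L₀ = (21.1×3.60 + 4.65×78.4)/(25.75) = 440.5/25.75 = 17.11 mg/L.
Initial deficit D₀ = C_s − DO₀ = 9.71 − 6.397 = 3.313 mg/L.
D(0.602) = [0.298×17.11/(1.12−0.298)](e^(−0.298×0.602) − e^(−1.12×0.602)) + 3.313 e^(−1.12×0.602)
= 6.202 × (0.8358 − 0.5095) + 3.313 × 0.5095 = 3.712 mg/L.
DO = 9.71 − 3.712 = 5.998 mg/L.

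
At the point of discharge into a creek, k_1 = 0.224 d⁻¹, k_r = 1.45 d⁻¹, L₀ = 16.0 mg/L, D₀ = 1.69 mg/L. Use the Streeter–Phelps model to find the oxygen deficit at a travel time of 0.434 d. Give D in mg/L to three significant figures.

D ≈ 2.00 mg/L

k_1 L₀/(k_r−k_1) = 0.224×16.0/(1.45−0.224) = 3.584/1.226 = 2.923 mg/L.
e^(−k_1 t) = e^(−0.224×0.4340) = 0.9074; e^(−k_r t) = e^(−1.45×0.4340) = 0.5330.
D = 2.923 × (0.9074 − 0.5330) + 1.69 × 0.5330 = 1.094 + 0.9007 = 1.995 mg/L.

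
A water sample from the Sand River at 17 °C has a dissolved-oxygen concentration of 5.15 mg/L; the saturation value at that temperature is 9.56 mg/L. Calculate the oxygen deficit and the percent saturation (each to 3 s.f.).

D ≈ 4.41 mg/L; 53.9 % saturation

D = C_s − C = 9.56 − 5.15 = 4.41 mg/L.
% saturation = 5.15/9.56 × 100 = 53.9 %.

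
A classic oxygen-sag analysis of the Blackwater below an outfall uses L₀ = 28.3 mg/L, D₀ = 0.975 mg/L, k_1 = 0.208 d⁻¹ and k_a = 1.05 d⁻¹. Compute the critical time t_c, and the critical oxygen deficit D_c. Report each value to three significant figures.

At the critical point dD/dt = 0, so k_1 L₀ e^(−k_1 t) = k_a D. Substituting D(t) from the Streeter–Phelps equation and solving for t gives
t_c = ln[(k_a/k_1)(1 − D₀(k_a−k_1)/(k_1 L₀))] / (k_a−k_1).
Here k_a−k_1 = 0.8420 d⁻¹ and 1 − D₀(k_a−k_1)/(k_1 L₀) = 1 − 0.975×0.8420/(0.208×28.3) = 0.8605, so
t_c = ln(5.048 × 0.8605) / 0.8420 = 1.469 / 0.8420 = 1.744 d.
L(t_c) = L₀ e^(−k_1 t_c) = 28.3 × 0.6957 = 19.69 mg/L, and at the critical point k_a D_c = k_1 L, so D_c = (0.208/1.05) × 19.69 = 3.900 mg/L.

t_c ≈ 1.74 d; D_c ≈ 3.90 mg/L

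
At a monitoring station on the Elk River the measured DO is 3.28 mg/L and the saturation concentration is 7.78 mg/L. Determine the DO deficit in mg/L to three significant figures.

D = C_s − C = 7.78 − 3.28 = 4.50 mg/L.

D ≈ 4.50 mg/L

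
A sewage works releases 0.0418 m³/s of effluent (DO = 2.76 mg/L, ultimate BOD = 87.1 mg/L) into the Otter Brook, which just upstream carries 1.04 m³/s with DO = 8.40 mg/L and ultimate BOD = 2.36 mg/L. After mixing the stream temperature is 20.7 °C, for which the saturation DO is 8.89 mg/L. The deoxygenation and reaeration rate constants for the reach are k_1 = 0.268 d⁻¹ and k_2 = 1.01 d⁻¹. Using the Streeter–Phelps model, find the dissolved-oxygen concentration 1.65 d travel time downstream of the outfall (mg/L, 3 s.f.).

DO ≈ 7.83 mg/L

Mixed DO = (1.04×8.40 + 0.0418×2.76)/(1.04+0.0418) = 8.851/1.082 = 8.182 mg/L.
Mixed L₀ = (1.04×2.36 + 0.0418×87.1)/(1.082) = 6.095/1.082 = 5.634 mg/L.
Initial deficit D₀ = C_s − DO₀ = 8.89 − 8.182 = 0.7079 mg/L.
D(1.65) = [0.268×5.634/(1.01−0.268)](e^(−0.268×1.65) − e^(−1.01×1.65)) + 0.7079 e^(−1.01×1.65)
= 2.035 × (0.6426 − 0.1889) + 0.7079 × 0.1889 = 1.057 mg/L.
DO = 8.89 − 1.057 = 7.833 mg/L.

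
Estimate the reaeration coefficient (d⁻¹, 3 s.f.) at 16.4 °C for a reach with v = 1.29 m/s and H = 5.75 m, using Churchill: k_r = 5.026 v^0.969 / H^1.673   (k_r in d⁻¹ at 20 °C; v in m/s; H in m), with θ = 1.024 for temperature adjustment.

k_r ≈ 0.317 d⁻¹

k_r(20) = 5.026 × 1.29^0.969 / 5.75^1.673 = 5.026 × 1.280 / 18.66 = 0.3447 d⁻¹.
k_r(16.4) = 0.3447 × 1.024^(16.4−20) = 0.3447 × 0.9182 = 0.3165 d⁻¹.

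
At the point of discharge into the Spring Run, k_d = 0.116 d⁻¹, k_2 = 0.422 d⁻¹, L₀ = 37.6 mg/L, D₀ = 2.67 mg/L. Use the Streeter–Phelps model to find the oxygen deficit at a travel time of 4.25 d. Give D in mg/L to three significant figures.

D ≈ 6.78 mg/L

k_d L₀/(k_2−k_d) = 0.116×37.6/(0.422−0.116) = 4.362/0.3060 = 14.25 mg/L.
e^(−k_d t) = e^(−0.116×4.250) = 0.6108; e^(−k_2 t) = e^(−0.422×4.250) = 0.1664.
D = 14.25 × (0.6108 − 0.1664) + 2.67 × 0.1664 = 6.335 + 0.4442 = 6.779 mg/L.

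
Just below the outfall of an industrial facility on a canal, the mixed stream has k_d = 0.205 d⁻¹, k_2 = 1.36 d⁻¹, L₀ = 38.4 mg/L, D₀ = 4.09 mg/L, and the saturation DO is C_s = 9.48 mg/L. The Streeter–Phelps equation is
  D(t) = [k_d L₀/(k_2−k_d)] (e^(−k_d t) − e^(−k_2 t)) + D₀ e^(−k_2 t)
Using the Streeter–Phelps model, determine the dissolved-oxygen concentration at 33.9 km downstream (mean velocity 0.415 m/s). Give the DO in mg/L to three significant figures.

DO ≈ 4.62 mg/L

Travel time t = x/v = 33.9 km / (0.415 m/s) = 33900 m / 0.415 m/s = 81690 s = 0.9454 d.
k_d L₀/(k_2−k_d) = 0.205×38.4/(1.36−0.205) = 7.872/1.155 = 6.816 mg/L.
e^(−k_d t) = e^(−0.205×0.9454) = 0.8238; e^(−k_2 t) = e^(−1.36×0.9454) = 0.2764.
D = 6.816 × (0.8238 − 0.2764) + 4.09 × 0.2764 = 3.731 + 1.131 = 4.861 mg/L.
DO = C_s − D = 9.48 − 4.861 = 4.619 mg/L.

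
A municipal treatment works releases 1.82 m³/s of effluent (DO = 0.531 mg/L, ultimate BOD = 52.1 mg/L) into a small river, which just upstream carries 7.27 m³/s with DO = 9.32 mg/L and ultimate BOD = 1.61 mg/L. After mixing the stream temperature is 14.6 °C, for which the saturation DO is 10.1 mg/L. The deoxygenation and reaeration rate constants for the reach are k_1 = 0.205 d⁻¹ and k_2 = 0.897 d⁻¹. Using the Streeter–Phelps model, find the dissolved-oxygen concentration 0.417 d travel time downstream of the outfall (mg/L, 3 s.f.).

Mixed DO = (7.27×9.32 + 1.82×0.531)/(7.27+1.82) = 68.72/9.090 = 7.560 mg/L.
Mixed L₀ = (7.27×1.61 + 1.82×52.1)/(9.090) = 106.5/9.090 = 11.72 mg/L.
Initial deficit D₀ = C_s − DO₀ = 10.1 − 7.560 = 2.540 mg/L.
D(0.417) = [0.205×11.72/(0.897−0.205)](e^(−0.205×0.417) − e^(−0.897×0.417)) + 2.540 e^(−0.897×0.417)
= 3.472 × (0.9181 − 0.6879) + 2.540 × 0.6879 = 2.546 mg/L.
DO = 10.1 − 2.546 = 7.554 mg/L.

DO ≈ 7.55 mg/L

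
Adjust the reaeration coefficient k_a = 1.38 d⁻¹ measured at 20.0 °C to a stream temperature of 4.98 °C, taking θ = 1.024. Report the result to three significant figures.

k_a ≈ 0.966 d⁻¹

k_a(T₂) = k_a(T₁) · θ^(T₂−T₁) = 1.38 × 1.024^(4.98−20.0)
= 1.38 × 1.024^-15.0 = 1.38 × 0.7003 = 0.9664 d⁻¹.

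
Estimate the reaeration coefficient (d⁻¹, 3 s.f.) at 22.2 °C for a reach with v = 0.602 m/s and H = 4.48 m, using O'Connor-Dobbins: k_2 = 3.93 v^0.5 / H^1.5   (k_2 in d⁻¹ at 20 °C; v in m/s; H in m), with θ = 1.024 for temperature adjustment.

k_2(20) = 3.93 × 0.602^0.5 / 4.48^1.5 = 3.93 × 0.7759 / 9.482 = 0.3216 d⁻¹.
k_2(22.2) = 0.3216 × 1.024^(22.2−20) = 0.3216 × 1.054 = 0.3388 d⁻¹.

k_2 ≈ 0.339 d⁻¹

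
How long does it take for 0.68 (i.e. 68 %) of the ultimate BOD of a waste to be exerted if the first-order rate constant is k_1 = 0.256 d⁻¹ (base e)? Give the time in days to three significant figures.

t ≈ 4.45 d

y/L₀ = 1 − e^(−k_1 t) = 0.68 ⇒ e^(−k_1 t) = 0.320
t = −ln(0.320) / 0.256 = 1.139 / 0.256 = 4.451 d.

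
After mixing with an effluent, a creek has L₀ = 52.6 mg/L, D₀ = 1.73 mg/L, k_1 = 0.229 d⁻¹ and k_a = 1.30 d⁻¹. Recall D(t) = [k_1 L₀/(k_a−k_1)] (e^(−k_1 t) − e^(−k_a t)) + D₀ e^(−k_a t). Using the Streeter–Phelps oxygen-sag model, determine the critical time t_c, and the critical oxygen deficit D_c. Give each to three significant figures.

At the critical point dD/dt = 0, so k_1 L₀ e^(−k_1 t) = k_a D. Substituting D(t) from the Streeter–Phelps equation and solving for t gives
t_c = ln[(k_a/k_1)(1 − D₀(k_a−k_1)/(k_1 L₀))] / (k_a−k_1).
Here k_a−k_1 = 1.071 d⁻¹ and 1 − D₀(k_a−k_1)/(k_1 L₀) = 1 − 1.73×1.071/(0.229×52.6) = 0.8462, so
t_c = ln(5.677 × 0.8462) / 1.071 = 1.569 / 1.071 = 1.465 d.
L(t_c) = L₀ e^(−k_1 t_c) = 52.6 × 0.7149 = 37.61 mg/L, and at the critical point k_a D_c = k_1 L, so D_c = (0.229/1.30) × 37.61 = 6.624 mg/L.

t_c ≈ 1.47 d; D_c ≈ 6.62 mg/L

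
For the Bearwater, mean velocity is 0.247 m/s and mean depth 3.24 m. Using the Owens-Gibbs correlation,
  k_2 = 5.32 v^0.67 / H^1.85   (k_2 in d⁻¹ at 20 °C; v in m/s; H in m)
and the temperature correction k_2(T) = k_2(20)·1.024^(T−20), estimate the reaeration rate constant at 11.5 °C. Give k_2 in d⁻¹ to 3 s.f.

k_2 ≈ 0.194 d⁻¹

k_2(20) = 5.32 × 0.247^0.67 / 3.24^1.85 = 5.32 × 0.3918 / 8.801 = 0.2369 d⁻¹.
k_2(11.5) = 0.2369 × 1.024^(11.5−20) = 0.2369 × 0.8174 = 0.1936 d⁻¹.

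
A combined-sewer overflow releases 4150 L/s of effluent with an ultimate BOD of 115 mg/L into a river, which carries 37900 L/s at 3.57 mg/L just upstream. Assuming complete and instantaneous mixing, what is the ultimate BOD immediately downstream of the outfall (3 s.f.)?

14.6 mg/L

Flow-weighted mixing: C = (Q_r C_r + Q_w C_w)/(Q_r + Q_w)
= (37900×3.57 + 4150×115)/(37900 + 4150) = 612600/42050 = 14.57 mg/L.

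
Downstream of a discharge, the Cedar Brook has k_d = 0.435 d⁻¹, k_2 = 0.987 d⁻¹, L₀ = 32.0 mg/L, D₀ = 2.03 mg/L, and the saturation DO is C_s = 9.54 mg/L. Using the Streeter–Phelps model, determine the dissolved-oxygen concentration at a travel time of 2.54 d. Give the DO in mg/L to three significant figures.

k_d L₀/(k_2−k_d) = 0.435×32.0/(0.987−0.435) = 13.92/0.5520 = 25.22 mg/L.
e^(−k_d t) = e^(−0.435×2.540) = 0.3312; e^(−k_2 t) = e^(−0.987×2.540) = 0.08151.
D = 25.22 × (0.3312 − 0.08151) + 2.03 × 0.08151 = 6.298 + 0.1655 = 6.463 mg/L.
DO = C_s − D = 9.54 − 6.463 = 3.077 mg/L.

DO ≈ 3.08 mg/L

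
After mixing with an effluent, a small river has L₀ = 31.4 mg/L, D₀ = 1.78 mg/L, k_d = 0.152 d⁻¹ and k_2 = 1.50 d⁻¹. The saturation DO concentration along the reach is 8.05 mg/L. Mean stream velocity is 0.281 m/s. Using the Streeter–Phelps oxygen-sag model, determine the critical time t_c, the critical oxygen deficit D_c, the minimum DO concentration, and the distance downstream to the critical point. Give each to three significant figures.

t_c = [1/(k_2−k_d)] ln[(k_2/k_d)(1 − D₀(k_2−k_d)/(k_d L₀))]
= [1/(1.50−0.152)] ln[(1.50/0.152)(1 − 1.78×1.348/(0.152×31.4))]
= (1/1.348) ln[9.868 × 0.4973] = 0.7418 × ln(4.907) = 0.7418 × 1.591 = 1.180 d.
L(t_c) = L₀ e^(−k_d t_c) = 31.4 × 0.8358 = 26.24 mg/L, and at the critical point k_2 D_c = k_d L, so D_c = (0.152/1.50) × 26.24 = 2.659 mg/L.
Minimum DO = C_s − D_c = 8.05 − 2.659 = 5.391 mg/L.
x_c = v t_c = 0.281 m/s × 1.180 d × 86400 s/d = 28650 m ≈ 28.6 km.

t_c ≈ 1.18 d; D_c ≈ 2.66 mg/L; min DO ≈ 5.39 mg/L; x_c ≈ 28.6 km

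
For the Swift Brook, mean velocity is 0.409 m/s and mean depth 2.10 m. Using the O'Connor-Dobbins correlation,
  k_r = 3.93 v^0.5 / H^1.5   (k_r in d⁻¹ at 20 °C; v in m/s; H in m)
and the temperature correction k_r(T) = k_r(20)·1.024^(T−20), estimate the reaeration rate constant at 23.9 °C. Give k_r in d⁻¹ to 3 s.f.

k_r ≈ 0.906 d⁻¹

k_r(20) = 3.93 × 0.409^0.5 / 2.10^1.5 = 3.93 × 0.6395 / 3.043 = 0.8259 d⁻¹.
k_r(23.9) = 0.8259 × 1.024^(23.9−20) = 0.8259 × 1.097 = 0.9059 d⁻¹.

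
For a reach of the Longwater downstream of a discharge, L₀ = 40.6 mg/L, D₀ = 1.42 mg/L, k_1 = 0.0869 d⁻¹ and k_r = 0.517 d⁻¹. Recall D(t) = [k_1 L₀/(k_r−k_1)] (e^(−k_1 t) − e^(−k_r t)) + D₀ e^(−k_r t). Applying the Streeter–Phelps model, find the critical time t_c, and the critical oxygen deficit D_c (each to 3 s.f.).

t_c ≈ 3.70 d; D_c ≈ 4.95 mg/L

At the critical point dD/dt = 0, so k_1 L₀ e^(−k_1 t) = k_r D. Substituting D(t) from the Streeter–Phelps equation and solving for t gives
t_c = ln[(k_r/k_1)(1 − D₀(k_r−k_1)/(k_1 L₀))] / (k_r−k_1).
Here k_r−k_1 = 0.4301 d⁻¹ and 1 − D₀(k_r−k_1)/(k_1 L₀) = 1 − 1.42×0.4301/(0.0869×40.6) = 0.8269, so
t_c = ln(5.949 × 0.8269) / 0.4301 = 1.593 / 0.4301 = 3.704 d.
L(t_c) = L₀ e^(−k_1 t_c) = 40.6 × 0.7248 = 29.43 mg/L, and at the critical point k_r D_c = k_1 L, so D_c = (0.0869/0.517) × 29.43 = 4.946 mg/L.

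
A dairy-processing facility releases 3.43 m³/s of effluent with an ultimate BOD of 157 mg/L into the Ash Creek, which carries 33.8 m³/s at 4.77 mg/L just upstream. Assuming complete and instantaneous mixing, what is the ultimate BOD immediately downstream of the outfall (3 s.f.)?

18.8 mg/L

Flow-weighted mixing: C = (Q_r C_r + Q_w C_w)/(Q_r + Q_w)
= (33.8×4.77 + 3.43×157)/(33.8 + 3.43) = 699.7/37.23 = 18.79 mg/L.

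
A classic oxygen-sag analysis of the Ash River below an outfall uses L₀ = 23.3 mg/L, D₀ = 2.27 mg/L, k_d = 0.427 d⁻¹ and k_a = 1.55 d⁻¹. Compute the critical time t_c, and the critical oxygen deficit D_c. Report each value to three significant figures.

t_c = [1/(k_a−k_d)] ln[(k_a/k_d)(1 − D₀(k_a−k_d)/(k_d L₀))]
= [1/(1.55−0.427)] ln[(1.55/0.427)(1 − 2.27×1.123/(0.427×23.3))]
= (1/1.123) ln[3.630 × 0.7438] = 0.8905 × ln(2.700) = 0.8905 × 0.9932 = 0.8844 d.
D_c = (k_d/k_a) L₀ e^(−k_d t_c) = (0.427/1.55) × 23.3 × e^(−0.427×0.8844) = 0.2755 × 23.3 × 0.6855 = 4.400 mg/L.

t_c ≈ 0.884 d; D_c ≈ 4.40 mg/L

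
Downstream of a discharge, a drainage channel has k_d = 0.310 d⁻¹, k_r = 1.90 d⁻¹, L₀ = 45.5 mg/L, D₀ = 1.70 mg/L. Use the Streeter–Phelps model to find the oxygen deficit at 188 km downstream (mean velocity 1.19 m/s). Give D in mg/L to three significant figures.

D ≈ 4.81 mg/L

Travel time t = x/v = 188 km / (1.19 m/s) = 188000 m / 1.19 m/s = 158000 s = 1.829 d.
k_d L₀/(k_r−k_d) = 0.310×45.5/(1.90−0.310) = 14.11/1.590 = 8.871 mg/L.
e^(−k_d t) = e^(−0.310×1.829) = 0.5673; e^(−k_r t) = e^(−1.90×1.829) = 0.03099.
D = 8.871 × (0.5673 − 0.03099) + 1.70 × 0.03099 = 4.758 + 0.05268 = 4.810 mg/L.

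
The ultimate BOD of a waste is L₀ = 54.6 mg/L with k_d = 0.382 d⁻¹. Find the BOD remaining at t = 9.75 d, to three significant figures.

L ≈ 1.32 mg/L

L_t = L₀ e^(−k_d t) = 54.6 × e^(−0.382×9.75) = 54.6 × 0.02413 = 1.317 mg/L.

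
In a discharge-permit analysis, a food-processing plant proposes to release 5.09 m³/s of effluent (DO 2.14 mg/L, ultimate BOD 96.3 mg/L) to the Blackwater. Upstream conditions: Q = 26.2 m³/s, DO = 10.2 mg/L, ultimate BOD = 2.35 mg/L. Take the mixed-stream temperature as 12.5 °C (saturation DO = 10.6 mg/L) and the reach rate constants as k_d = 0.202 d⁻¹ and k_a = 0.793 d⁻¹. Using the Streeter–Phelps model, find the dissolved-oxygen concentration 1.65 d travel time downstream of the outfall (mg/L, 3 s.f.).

DO ≈ 7.45 mg/L

Mixed DO = (26.2×10.2 + 5.09×2.14)/(26.2+5.09) = 278.1/31.29 = 8.889 mg/L.
Mixed L₀ = (26.2×2.35 + 5.09×96.3)/(31.29) = 551.7/31.29 = 17.63 mg/L.
Initial deficit D₀ = C_s − DO₀ = 10.6 − 8.889 = 1.711 mg/L.
D(1.65) = [0.202×17.63/(0.793−0.202)](e^(−0.202×1.65) − e^(−0.793×1.65)) + 1.711 e^(−0.793×1.65)
= 6.027 × (0.7166 − 0.2702) + 1.711 × 0.2702 = 3.152 mg/L.
DO = 10.6 − 3.152 = 7.448 mg/L.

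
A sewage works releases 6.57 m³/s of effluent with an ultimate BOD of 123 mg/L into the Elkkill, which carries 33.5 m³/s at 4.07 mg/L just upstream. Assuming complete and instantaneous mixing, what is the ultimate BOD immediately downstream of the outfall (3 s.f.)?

Flow-weighted mixing: C = (Q_r C_r + Q_w C_w)/(Q_r + Q_w)
= (33.5×4.07 + 6.57×123)/(33.5 + 6.57) = 944.5/40.07 = 23.57 mg/L.

23.6 mg/L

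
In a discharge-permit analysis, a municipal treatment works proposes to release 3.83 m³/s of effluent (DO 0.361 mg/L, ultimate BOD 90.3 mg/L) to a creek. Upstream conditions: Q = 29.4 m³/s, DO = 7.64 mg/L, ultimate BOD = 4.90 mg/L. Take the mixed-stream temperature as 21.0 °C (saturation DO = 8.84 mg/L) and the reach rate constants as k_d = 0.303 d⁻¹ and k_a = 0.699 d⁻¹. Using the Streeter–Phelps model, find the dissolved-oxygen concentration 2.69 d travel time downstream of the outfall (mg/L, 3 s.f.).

Mixed DO = (29.4×7.64 + 3.83×0.361)/(29.4+3.83) = 226.0/33.23 = 6.801 mg/L.
Mixed L₀ = (29.4×4.90 + 3.83×90.3)/(33.23) = 489.9/33.23 = 14.74 mg/L.
Initial deficit D₀ = C_s − DO₀ = 8.84 − 6.801 = 2.039 mg/L.
D(2.69) = [0.303×14.74/(0.699−0.303)](e^(−0.303×2.69) − e^(−0.699×2.69)) + 2.039 e^(−0.699×2.69)
= 11.28 × (0.4426 − 0.1525) + 2.039 × 0.1525 = 3.583 mg/L.
DO = 8.84 − 3.583 = 5.257 mg/L.

DO ≈ 5.26 mg/L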